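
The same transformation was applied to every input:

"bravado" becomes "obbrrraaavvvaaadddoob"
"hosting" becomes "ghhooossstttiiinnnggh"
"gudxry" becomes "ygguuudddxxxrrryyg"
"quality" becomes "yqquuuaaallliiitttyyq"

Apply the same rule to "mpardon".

The transformation: repeat every character 3 times, then swap the first and last characters.
Working it through for "mpardon": intermediate "mmmpppaaarrrdddooonnn", final "nmmpppaaarrrdddooonnm".

nmmpppaaarrrdddooonnm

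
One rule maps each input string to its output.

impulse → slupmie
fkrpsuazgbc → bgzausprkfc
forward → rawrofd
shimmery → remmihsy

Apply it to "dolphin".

Each output is the input with this applied: move the last character to the front, then reverse the string.
For "dolphin", step one produces "ndolphi"; step two turns that into "ihplodn".
(Check on "forward": → "dforwar" → "rawrofd" ✓)

ihplodn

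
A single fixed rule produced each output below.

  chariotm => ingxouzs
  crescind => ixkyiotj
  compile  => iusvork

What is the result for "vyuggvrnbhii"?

beammbxthnoo

Rule — shift every letter 6 places forward in the alphabet (wrapping around).
On "vyuggvrnbhii" that produces "beammbxthnoo".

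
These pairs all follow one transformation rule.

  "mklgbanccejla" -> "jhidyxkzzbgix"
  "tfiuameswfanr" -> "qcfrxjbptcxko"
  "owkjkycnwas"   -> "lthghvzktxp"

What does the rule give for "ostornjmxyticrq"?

What's happening: shift every letter 3 places backward in the alphabet (wrapping around).
"ostornjmxyticrq" → "lpqlokgjuvqfzon".

lpqlokgjuvqfzon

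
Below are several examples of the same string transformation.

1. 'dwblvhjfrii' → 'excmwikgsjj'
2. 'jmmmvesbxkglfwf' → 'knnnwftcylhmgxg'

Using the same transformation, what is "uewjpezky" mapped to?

vfxkqfalz

The rule is to shift every letter 1 place forward in the alphabet (wrapping around).
Applying that to "uewjpezky" gives "vfxkqfalz".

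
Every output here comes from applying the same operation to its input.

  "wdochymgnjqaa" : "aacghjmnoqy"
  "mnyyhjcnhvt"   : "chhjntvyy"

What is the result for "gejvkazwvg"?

agjkvvwz

The rule is to delete the first 2 characters, then sort the characters into alphabetical order.
Applying both steps to "gejvkazwvg": "jvkazwvg", then "agjkvvwz".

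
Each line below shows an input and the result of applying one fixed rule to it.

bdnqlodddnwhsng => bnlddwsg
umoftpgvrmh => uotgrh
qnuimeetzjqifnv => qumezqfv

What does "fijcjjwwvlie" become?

fjjwvi

The rule is to keep every other character starting from the first (positions 1st, 3rd, 5th, ...).
Doing the same to "fijcjjwwvlie": "fjjwvi".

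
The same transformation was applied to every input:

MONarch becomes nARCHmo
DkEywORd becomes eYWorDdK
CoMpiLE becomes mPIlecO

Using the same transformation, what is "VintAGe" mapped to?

What's happening: flip the case of every letter, then move the first 2 characters to the end (rotate left by 2).
"VintAGe" → "vINTagE" → "NTagEvI".

NTagEvI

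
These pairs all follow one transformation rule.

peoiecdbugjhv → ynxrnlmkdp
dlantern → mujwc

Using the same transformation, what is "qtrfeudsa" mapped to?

zcaond

The rule is to shift every letter 9 places forward in the alphabet (wrapping around), then delete the last 3 characters.
On "qtrfeudsa": the first step gives "zcaondmbj", and the second then gives "zcaond".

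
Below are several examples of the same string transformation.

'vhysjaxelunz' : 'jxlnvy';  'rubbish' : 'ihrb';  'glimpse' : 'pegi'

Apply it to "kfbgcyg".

cgkb

The transformation: keep every other character starting from the first (positions 1st, 3rd, 5th, ...), then move the first 2 characters to the end (rotate left by 2).
Working it through for "kfbgcyg": intermediate "kbcg", final "cgkb".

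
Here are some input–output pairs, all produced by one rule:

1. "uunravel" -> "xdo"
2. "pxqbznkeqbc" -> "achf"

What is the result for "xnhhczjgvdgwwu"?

qfjjx

Looking at the pairs, the operation is to keep one character in every 3, starting at position 2 (positions 2nd, 5th, 8th, ...), then shift every letter 3 places forward in the alphabet (wrapping around).
Working it through for "xnhhczjgvdgwwu": intermediate "ncggu", final "qfjjx".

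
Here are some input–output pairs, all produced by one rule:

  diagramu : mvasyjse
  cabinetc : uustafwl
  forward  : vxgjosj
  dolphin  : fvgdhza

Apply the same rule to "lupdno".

The pattern: shift every letter 8 places backward in the alphabet (wrapping around), then move the last character to the front.
Doing the same to "lupdno": "gdmhvf".

gdmhvf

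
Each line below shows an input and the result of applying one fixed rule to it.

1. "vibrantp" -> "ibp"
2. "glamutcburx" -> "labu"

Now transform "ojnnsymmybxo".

What's happening: swap each adjacent pair of characters (1↔2, 3↔4, ...), then keep one character in every 3, starting at position 1 (positions 1st, 4th, 7th, ...).
Doing the same to "ojnnsymmybxo": "jnmy".

jnmy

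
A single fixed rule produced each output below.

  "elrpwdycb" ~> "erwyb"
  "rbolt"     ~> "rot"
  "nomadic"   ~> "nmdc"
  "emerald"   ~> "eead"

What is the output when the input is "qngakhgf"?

Rule — keep every other character starting from the first (positions 1st, 3rd, 5th, ...).
Applying that to "qngakhgf" gives "qgkg".

qgkg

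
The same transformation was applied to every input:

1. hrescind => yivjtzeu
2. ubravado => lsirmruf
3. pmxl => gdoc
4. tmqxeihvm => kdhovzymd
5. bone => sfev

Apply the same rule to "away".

What's happening: shift every letter 9 places backward in the alphabet (wrapping around).
So "away" becomes "rnrp".

rnrp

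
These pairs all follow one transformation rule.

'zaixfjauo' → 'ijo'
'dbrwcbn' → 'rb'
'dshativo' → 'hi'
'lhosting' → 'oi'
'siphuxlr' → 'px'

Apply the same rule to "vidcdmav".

Each output is the input with this applied: keep one character in every 3, starting at position 3 (positions 3rd, 6th, 9th, ...).
For "vidcdmav" the result is "dm".

dm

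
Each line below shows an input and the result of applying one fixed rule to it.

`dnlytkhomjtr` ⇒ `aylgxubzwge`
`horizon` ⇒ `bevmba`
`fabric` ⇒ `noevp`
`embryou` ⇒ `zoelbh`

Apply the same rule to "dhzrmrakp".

The transformation: shift every letter 13 places forward in the alphabet (wrapping around) — i.e. ROT13, then delete the first character.
"dhzrmrakp" → "qumezenxc" → "umezenxc".

umezenxc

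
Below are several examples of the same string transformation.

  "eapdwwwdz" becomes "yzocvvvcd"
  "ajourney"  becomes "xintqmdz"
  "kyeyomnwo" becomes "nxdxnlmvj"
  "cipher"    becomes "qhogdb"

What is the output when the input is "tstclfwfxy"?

Looking at the pairs, the operation is to swap the first and last characters, then shift every letter 1 place backward in the alphabet (wrapping around).
Starting from "tstclfwfxy": after the first operation, "ystclfwfxt"; after the second, "xrsbkevews".

xrsbkevews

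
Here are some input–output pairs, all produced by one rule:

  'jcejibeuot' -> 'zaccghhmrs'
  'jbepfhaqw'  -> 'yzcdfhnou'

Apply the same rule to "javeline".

yccghjlt

In each case the input is transformed by: sort the characters into alphabetical order, then shift every letter 2 places backward in the alphabet (wrapping around).
So "javeline" becomes "yccghjlt".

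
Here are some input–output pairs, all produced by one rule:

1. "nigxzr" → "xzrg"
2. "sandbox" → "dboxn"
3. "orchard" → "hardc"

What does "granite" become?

nitea

The pattern: delete the first 2 characters, then move the first character to the end.
Applying both steps to "granite": "anite", then "nitea".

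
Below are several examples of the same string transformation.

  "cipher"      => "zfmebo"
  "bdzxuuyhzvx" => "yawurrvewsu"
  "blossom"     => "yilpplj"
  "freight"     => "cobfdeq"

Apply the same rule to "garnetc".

The pattern: shift every letter 3 places backward in the alphabet (wrapping around).
Doing the same to "garnetc": "dxokbqz".

dxokbqz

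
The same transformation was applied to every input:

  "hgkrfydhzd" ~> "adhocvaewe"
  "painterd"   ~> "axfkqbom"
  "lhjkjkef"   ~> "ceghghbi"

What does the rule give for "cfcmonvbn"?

kczjlksyz

Rule — swap the first and last characters, then shift every letter 3 places backward in the alphabet (wrapping around).
Applying that to "cfcmonvbn" gives "kczjlksyz".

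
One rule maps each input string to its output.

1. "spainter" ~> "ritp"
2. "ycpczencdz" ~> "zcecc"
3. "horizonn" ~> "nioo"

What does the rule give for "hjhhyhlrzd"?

Each output is the input with this applied: keep every other character starting from the second (positions 2nd, 4th, 6th, ...), then swap the first and last characters.
Working it through for "hjhhyhlrzd": intermediate "jhhrd", final "dhhrj".

dhhrj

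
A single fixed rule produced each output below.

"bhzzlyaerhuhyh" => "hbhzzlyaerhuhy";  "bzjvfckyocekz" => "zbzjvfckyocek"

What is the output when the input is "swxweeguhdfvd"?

The rule is to move the last character to the front.
For "swxweeguhdfvd" the result is "dswxweeguhdfv".

dswxweeguhdfv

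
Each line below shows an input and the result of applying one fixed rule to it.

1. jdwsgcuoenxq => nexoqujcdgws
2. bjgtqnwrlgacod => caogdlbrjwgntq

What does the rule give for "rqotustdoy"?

What's happening: move the last 3 characters to the front (rotate right by 3), then take characters alternately from the front and the back (1st, last, 2nd, 2nd-last, ...).
On "rqotustdoy": the first step gives "doyrqotust", and the second then gives "dtosyurtqo".

dtosyurtqo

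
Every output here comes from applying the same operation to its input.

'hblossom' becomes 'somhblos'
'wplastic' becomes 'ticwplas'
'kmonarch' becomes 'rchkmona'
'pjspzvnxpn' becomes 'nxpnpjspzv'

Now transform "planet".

etplan

Rule — move the first character to the end, then swap the front and back halves of the string.
On "planet": the first step gives "lanetp", and the second then gives "etplan".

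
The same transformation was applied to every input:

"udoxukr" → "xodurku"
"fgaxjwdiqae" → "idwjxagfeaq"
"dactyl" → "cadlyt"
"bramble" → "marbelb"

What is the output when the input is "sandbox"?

The pattern: reverse the string, then move the first 3 characters to the end (rotate left by 3).
Applying both steps to "sandbox": "xobdnas", then "dnasxob".

dnasxob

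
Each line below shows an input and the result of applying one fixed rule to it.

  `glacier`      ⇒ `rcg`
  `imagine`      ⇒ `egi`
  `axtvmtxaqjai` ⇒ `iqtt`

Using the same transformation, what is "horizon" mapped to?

nih

The transformation: reverse the string, then keep one character in every 3, starting at position 1 (positions 1st, 4th, 7th, ...).
"horizon" → "noziroh" → "nih".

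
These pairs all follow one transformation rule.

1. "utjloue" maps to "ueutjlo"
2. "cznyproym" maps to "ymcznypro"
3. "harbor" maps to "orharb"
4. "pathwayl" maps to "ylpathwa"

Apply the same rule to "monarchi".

What's happening: move the last 2 characters to the front (rotate right by 2).
Doing the same to "monarchi": "himonarc".

himonarc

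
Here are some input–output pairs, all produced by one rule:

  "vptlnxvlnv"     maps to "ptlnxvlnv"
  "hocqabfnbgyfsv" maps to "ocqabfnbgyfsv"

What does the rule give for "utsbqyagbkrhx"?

Rule — delete the first character.
On "utsbqyagbkrhx" that produces "tsbqyagbkrhx".

tsbqyagbkrhx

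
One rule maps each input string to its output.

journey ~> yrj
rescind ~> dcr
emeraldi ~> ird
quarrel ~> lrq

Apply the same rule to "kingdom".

mgk

Looking at the pairs, the operation is to swap the first and last characters, then keep one character in every 3, starting at position 1 (positions 1st, 4th, 7th, ...).
Starting from "kingdom": after the first operation, "mingdok"; after the second, "mgk".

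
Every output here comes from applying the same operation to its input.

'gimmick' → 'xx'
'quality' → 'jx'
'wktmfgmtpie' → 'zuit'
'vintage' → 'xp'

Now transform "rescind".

tx

Rule — keep one character in every 3, starting at position 2 (positions 2nd, 5th, 8th, ...), then shift every letter 11 places backward in the alphabet (wrapping around).
Working it through for "rescind": intermediate "ei", final "tx".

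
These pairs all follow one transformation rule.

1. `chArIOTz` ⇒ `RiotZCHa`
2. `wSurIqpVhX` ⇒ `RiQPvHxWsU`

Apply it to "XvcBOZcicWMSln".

bozCICwmsLNxVC

Rule — move the first 3 characters to the end (rotate left by 3), then flip the case of every letter.
Applying that to "XvcBOZcicWMSln" gives "bozCICwmsLNxVC".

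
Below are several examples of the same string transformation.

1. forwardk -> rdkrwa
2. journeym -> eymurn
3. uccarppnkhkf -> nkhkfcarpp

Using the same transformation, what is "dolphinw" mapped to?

inwlph

Each output is the input with this applied: delete the first 2 characters, then swap the front and back halves of the string.
For "dolphinw", step one produces "lphinw"; step two turns that into "inwlph".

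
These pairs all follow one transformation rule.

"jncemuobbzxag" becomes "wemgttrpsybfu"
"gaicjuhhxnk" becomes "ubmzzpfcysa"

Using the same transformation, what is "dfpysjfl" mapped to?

qkbxdvxh

The pattern: move the first 3 characters to the end (rotate left by 3), then shift every letter 8 places backward in the alphabet (wrapping around).
Doing the same to "dfpysjfl": "qkbxdvxh".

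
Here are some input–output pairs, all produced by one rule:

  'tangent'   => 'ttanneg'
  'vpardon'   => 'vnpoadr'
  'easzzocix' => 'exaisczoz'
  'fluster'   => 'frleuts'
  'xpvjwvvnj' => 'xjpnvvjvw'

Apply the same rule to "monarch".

mhocnra

The rule is to take characters alternately from the front and the back (1st, last, 2nd, 2nd-last, ...).
"monarch" → "mhocnra".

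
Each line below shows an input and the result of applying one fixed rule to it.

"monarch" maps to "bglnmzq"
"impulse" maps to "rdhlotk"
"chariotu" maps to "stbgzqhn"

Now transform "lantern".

qmkzmsd

What's happening: shift every letter 1 place backward in the alphabet (wrapping around), then move the last 2 characters to the front (rotate right by 2).
Applying both steps to "lantern": "kzmsdqm", then "qmkzmsd".
(Check on "impulse": → "hlotkrd" → "rdhlotk" ✓)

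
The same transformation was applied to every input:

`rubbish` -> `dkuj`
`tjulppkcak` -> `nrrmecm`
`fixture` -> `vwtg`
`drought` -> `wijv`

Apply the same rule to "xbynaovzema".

Looking at the pairs, the operation is to delete the first 3 characters, then shift every letter 2 places forward in the alphabet (wrapping around).
For "xbynaovzema", step one produces "naovzema"; step two turns that into "pcqxbgoc".

pcqxbgoc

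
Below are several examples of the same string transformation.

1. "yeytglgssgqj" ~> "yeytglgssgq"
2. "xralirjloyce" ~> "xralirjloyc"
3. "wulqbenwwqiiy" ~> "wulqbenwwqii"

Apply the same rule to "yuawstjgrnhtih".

Each output is the input with this applied: delete the last character.
Doing the same to "yuawstjgrnhtih": "yuawstjgrnhti".

yuawstjgrnhti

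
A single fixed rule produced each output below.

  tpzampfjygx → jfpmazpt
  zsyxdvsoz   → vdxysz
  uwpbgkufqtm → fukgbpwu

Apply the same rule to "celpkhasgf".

Rule — delete the last 3 characters, then reverse the string.
"celpkhasgf" → "celpkha" → "ahkplec".

ahkplec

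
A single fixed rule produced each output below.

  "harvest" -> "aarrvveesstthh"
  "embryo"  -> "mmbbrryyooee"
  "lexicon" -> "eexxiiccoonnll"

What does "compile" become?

oommppiilleecc

Looking at the pairs, the operation is to double every character, then move the first 2 characters to the end (rotate left by 2).
Working it through for "compile": intermediate "ccoommppiillee", final "oommppiilleecc".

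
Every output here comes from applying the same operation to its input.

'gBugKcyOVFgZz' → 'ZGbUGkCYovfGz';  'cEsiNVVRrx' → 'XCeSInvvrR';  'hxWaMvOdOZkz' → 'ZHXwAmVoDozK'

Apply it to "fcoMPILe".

Looking at the pairs, the operation is to flip the case of every letter, then move the last character to the front.
On "fcoMPILe": the first step gives "FCOmpilE", and the second then gives "EFCOmpil".

EFCOmpil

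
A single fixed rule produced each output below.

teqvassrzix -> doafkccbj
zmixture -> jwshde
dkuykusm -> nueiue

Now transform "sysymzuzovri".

ciciwjejyf

What's happening: shift every letter 10 places forward in the alphabet (wrapping around), then delete the last 2 characters.
Applying that to "sysymzuzovri" gives "ciciwjejyf".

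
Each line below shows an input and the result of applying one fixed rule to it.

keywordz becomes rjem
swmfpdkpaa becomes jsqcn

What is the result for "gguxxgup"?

tktc

What's happening: keep every other character starting from the second (positions 2nd, 4th, 6th, ...), then shift every letter 13 places forward in the alphabet (wrapping around) — i.e. ROT13.
Working it through for "gguxxgup": intermediate "gxgp", final "tktc".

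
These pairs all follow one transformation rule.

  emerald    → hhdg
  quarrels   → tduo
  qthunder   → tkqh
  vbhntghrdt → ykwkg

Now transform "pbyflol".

Rule — shift every letter 3 places forward in the alphabet (wrapping around), then keep every other character starting from the first (positions 1st, 3rd, 5th, ...).
On "pbyflol": the first step gives "sebioro", and the second then gives "sboo".
(Check on "emerald": → "hphudog" → "hhdg" ✓)

sboo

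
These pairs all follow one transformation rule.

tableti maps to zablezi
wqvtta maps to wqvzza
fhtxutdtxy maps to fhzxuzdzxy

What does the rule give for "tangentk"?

zangenzk

In each case the input is transformed by: replace every "t" with "z".
Doing the same to "tangentk": "zangenzk".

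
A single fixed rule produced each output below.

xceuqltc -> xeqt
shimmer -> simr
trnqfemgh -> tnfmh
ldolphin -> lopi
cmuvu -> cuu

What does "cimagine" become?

cmgn

Each output is the input with this applied: keep every other character starting from the first (positions 1st, 3rd, 5th, ...).
Applying that to "cimagine" gives "cmgn".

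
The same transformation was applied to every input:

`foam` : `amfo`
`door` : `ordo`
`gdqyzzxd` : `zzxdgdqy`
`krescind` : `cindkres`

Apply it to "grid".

idgr

In each case the input is transformed by: swap the front and back halves of the string.
For "grid" the result is "idgr".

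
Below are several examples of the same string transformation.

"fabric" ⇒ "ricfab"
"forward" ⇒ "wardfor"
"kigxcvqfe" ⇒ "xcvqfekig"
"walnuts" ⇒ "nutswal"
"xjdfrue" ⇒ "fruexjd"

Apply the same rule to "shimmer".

mmershi

Looking at the pairs, the operation is to move the first 3 characters to the end (rotate left by 3).
So "shimmer" becomes "mmershi".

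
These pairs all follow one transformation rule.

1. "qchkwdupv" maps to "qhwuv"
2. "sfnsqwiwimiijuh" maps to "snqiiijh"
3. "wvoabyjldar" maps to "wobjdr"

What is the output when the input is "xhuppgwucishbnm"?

xupwcsbm

In each case the input is transformed by: keep every other character starting from the first (positions 1st, 3rd, 5th, ...).
Applying that to "xhuppgwucishbnm" gives "xupwcsbm".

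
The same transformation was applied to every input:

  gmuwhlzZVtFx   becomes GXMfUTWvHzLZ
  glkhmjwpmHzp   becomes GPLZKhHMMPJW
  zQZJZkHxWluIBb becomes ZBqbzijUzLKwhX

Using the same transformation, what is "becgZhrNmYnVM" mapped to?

Looking at the pairs, the operation is to take characters alternately from the front and the back (1st, last, 2nd, 2nd-last, ...), then flip the case of every letter.
Applying that to "becgZhrNmYnVM" gives "BmEvCNGyzMHnR".

BmEvCNGyzMHnR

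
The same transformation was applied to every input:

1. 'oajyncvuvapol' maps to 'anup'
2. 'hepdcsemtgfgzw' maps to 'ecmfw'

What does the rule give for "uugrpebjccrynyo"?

upjry

In each case the input is transformed by: keep one character in every 3, starting at position 2 (positions 2nd, 5th, 8th, ...).
For "uugrpebjccrynyo" the result is "upjry".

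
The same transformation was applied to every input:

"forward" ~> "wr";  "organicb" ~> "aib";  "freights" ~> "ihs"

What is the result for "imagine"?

Rule — delete the first 2 characters, then keep every other character starting from the second (positions 2nd, 4th, 6th, ...).
"imagine" → "gn".

gn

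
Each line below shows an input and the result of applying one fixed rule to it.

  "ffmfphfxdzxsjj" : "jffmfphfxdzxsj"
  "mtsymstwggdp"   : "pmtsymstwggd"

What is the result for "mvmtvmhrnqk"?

The transformation: move the last character to the front.
So "mvmtvmhrnqk" becomes "kmvmtvmhrnq".

kmvmtvmhrnq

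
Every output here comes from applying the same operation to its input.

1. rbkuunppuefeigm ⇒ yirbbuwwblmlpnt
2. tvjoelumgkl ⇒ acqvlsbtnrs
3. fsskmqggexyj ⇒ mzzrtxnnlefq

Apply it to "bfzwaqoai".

Looking at the pairs, the operation is to shift every letter 7 places forward in the alphabet (wrapping around).
"bfzwaqoai" → "imgdhxvhp".

imgdhxvhp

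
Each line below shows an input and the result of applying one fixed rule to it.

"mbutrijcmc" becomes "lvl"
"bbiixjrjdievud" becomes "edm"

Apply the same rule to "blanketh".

ncq

What's happening: shift every letter 9 places forward in the alphabet (wrapping around), then keep only the last 3 characters.
"blanketh" → "kujwtncq" → "ncq".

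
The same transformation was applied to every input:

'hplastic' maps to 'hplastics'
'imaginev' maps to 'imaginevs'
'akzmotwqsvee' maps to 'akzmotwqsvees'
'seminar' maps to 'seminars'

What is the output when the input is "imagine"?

The pattern: append "s".
So "imagine" becomes "imagines".

imagines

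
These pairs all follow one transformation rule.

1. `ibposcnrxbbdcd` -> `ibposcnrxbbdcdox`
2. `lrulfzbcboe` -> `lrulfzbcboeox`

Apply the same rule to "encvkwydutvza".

Each output is the input with this applied: append "ox".
So "encvkwydutvza" becomes "encvkwydutvzaox".

encvkwydutvzaox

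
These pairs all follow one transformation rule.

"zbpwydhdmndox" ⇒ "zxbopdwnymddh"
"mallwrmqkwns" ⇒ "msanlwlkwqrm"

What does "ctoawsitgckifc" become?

Rule — take characters alternately from the front and the back (1st, last, 2nd, 2nd-last, ...).
"ctoawsitgckifc" → "cctfoiakwcsgit".

cctfoiakwcsgit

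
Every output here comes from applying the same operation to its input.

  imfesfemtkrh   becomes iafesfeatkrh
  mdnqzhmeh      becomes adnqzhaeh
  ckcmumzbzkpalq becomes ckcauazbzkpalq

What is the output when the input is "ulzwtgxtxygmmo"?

The pattern: replace every "m" with "a".
"ulzwtgxtxygmmo" → "ulzwtgxtxygaao".

ulzwtgxtxygaao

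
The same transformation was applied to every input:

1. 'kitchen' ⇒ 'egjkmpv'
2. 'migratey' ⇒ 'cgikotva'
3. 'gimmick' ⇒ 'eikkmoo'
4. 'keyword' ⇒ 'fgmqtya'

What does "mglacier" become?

cegiknot

Each output is the input with this applied: sort the characters into alphabetical order, then shift every letter 2 places forward in the alphabet (wrapping around).
Working it through for "mglacier": intermediate "acegilmr", final "cegiknot".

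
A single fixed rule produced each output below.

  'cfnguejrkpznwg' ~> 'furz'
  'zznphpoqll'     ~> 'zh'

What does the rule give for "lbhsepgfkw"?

be

What's happening: delete the last 3 characters, then keep one character in every 3, starting at position 2 (positions 2nd, 5th, 8th, ...).
For "lbhsepgfkw", step one produces "lbhsepg"; step two turns that into "be".
(Check on "cfnguejrkpznwg": → "cfnguejrkpz" → "furz" ✓)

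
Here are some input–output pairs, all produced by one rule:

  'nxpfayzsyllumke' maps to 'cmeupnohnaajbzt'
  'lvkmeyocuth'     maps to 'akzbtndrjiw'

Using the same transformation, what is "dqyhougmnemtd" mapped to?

What's happening: shift every letter 11 places backward in the alphabet (wrapping around).
On "dqyhougmnemtd" that produces "sfnwdjvbctbis".

sfnwdjvbctbis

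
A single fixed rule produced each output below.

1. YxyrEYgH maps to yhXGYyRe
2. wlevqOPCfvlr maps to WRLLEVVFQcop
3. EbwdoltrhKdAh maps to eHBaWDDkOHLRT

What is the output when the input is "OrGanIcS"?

osRCgiAN

The transformation: flip the case of every letter, then take characters alternately from the front and the back (1st, last, 2nd, 2nd-last, ...).
"OrGanIcS" → "oRgANiCs" → "osRCgiAN".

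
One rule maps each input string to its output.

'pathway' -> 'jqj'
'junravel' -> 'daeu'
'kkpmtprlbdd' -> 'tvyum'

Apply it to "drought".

adq

The pattern: keep every other character starting from the second (positions 2nd, 4th, 6th, ...), then shift every letter 9 places forward in the alphabet (wrapping around).
For "drought", step one produces "ruh"; step two turns that into "adq".
(Check on "pathway": → "aha" → "jqj" ✓)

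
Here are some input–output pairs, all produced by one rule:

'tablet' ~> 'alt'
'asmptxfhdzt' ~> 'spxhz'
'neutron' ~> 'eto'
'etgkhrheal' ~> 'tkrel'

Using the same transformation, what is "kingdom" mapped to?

Each output is the input with this applied: keep every other character starting from the second (positions 2nd, 4th, 6th, ...).
"kingdom" → "igo".

igo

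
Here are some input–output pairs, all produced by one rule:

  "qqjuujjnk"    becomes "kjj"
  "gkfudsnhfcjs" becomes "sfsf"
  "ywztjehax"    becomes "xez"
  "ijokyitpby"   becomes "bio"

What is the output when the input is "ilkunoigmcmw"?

What's happening: keep one character in every 3, starting at position 3 (positions 3rd, 6th, 9th, ...), then reverse the string.
Starting from "ilkunoigmcmw": after the first operation, "komw"; after the second, "wmok".

wmok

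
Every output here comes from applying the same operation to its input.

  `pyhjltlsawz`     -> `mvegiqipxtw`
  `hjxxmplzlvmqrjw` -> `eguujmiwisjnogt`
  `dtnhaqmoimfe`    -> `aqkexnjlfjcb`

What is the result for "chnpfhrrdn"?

Each output is the input with this applied: shift every letter 3 places backward in the alphabet (wrapping around).
"chnpfhrrdn" → "zekmceooak".

zekmceooak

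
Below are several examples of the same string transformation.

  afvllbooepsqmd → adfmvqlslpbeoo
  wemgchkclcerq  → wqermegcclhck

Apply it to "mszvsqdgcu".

musczgvdsq

The pattern: take characters alternately from the front and the back (1st, last, 2nd, 2nd-last, ...).
Doing the same to "mszvsqdgcu": "musczgvdsq".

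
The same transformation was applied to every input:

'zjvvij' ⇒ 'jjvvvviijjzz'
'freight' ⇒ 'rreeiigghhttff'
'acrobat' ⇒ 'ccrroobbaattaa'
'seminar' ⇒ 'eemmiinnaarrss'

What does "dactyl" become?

aaccttyylldd

In each case the input is transformed by: double every character, then move the first 2 characters to the end (rotate left by 2).
Applying both steps to "dactyl": "ddaaccttyyll", then "aaccttyylldd".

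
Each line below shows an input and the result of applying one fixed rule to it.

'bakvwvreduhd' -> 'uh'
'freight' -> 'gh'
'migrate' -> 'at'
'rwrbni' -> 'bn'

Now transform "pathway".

wa

Looking at the pairs, the operation is to move the last character to the front, then keep only the last 2 characters.
Applying that to "pathway" gives "wa".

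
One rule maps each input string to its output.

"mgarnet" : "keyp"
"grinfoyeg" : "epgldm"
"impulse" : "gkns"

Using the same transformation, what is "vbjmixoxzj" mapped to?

tzhkgvm

Looking at the pairs, the operation is to shift every letter 2 places backward in the alphabet (wrapping around), then delete the last 3 characters.
"vbjmixoxzj" → "tzhkgvm".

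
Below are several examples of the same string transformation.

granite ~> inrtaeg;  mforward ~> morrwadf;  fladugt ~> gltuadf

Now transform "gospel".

The pattern: sort the characters into alphabetical order, then move the first 3 characters to the end (rotate left by 3).
On "gospel": the first step gives "eglops", and the second then gives "opsegl".

opsegl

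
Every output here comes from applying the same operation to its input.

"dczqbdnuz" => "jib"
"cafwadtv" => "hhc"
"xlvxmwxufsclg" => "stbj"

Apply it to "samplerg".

The rule is to shift every letter 7 places forward in the alphabet (wrapping around), then keep one character in every 3, starting at position 2 (positions 2nd, 5th, 8th, ...).
"samplerg" → "zhtwslyn" → "hsn".

hsn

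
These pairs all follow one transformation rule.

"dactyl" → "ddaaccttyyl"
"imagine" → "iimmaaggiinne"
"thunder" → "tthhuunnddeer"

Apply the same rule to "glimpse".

The pattern: double every character, then delete the last character.
Working it through for "glimpse": intermediate "gglliimmppssee", final "gglliimmppsse".

gglliimmppsse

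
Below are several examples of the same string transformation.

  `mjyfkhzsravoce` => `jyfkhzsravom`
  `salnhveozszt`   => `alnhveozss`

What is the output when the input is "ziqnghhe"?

iqnghz

The rule is to delete the last 2 characters, then move the first character to the end.
Applying both steps to "ziqnghhe": "ziqngh", then "iqnghz".
(Check on "salnhveozszt": → "salnhveozs" → "alnhveozss" ✓)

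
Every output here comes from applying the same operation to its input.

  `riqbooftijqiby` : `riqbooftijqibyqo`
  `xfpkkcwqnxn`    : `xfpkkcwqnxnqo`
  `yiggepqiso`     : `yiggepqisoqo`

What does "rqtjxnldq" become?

rqtjxnldqqo

What's happening: append "qo".
Doing the same to "rqtjxnldq": "rqtjxnldqqo".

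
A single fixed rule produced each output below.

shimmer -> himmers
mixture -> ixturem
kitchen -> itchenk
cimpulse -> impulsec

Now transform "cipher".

ipherc

Looking at the pairs, the operation is to move the first character to the end.
On "cipher" that produces "ipherc".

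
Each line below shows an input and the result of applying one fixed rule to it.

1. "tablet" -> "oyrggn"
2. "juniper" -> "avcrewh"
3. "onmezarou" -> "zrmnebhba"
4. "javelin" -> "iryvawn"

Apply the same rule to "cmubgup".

hothcpz

Rule — shift every letter 13 places forward in the alphabet (wrapping around) — i.e. ROT13, then move the first 2 characters to the end (rotate left by 2).
On "cmubgup": the first step gives "pzhothc", and the second then gives "hothcpz".
(Check on "tablet": → "gnoyrg" → "oyrggn" ✓)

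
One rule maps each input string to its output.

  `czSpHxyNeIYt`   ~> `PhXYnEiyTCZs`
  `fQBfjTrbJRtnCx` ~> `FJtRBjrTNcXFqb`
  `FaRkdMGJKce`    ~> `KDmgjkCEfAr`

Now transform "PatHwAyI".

hWaYipAT

Rule — flip the case of every letter, then move the first 3 characters to the end (rotate left by 3).
For "PatHwAyI" the result is "hWaYipAT".
(Check on "fQBfjTrbJRtnCx": → "FqbFJtRBjrTNcX" → "FJtRBjrTNcXFqb" ✓)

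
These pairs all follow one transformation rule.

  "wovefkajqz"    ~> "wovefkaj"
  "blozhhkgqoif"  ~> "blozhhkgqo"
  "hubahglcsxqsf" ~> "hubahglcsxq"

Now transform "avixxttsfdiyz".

avixxttsfdi

Rule — delete the last 2 characters.
For "avixxttsfdiyz" the result is "avixxttsfdi".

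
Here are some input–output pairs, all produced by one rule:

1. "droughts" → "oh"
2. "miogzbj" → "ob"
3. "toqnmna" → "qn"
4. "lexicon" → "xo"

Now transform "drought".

Rule — keep one character in every 3, starting at position 3 (positions 3rd, 6th, 9th, ...).
Applying that to "drought" gives "oh".

oh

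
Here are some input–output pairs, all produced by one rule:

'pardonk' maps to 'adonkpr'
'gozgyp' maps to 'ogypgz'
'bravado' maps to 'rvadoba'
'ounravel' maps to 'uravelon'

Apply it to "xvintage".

vntagexi

The pattern: move the first 2 characters to the end (rotate left by 2), then swap the first and last characters.
Starting from "xvintage": after the first operation, "intagexv"; after the second, "vntagexi".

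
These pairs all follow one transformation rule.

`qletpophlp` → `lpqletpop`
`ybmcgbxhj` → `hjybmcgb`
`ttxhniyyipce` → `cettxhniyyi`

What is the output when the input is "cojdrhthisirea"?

Looking at the pairs, the operation is to move the last 2 characters to the front (rotate right by 2), then delete the last character.
Applying both steps to "cojdrhthisirea": "eacojdrhthisir", then "eacojdrhthisi".
(Check on "ttxhniyyipce": → "cettxhniyyip" → "cettxhniyyi" ✓)

eacojdrhthisi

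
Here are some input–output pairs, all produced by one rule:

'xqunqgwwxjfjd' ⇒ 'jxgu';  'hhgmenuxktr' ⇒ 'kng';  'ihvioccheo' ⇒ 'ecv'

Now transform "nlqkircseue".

erq

The pattern: keep one character in every 3, starting at position 3 (positions 3rd, 6th, 9th, ...), then reverse the string.
On "nlqkircseue": the first step gives "qre", and the second then gives "erq".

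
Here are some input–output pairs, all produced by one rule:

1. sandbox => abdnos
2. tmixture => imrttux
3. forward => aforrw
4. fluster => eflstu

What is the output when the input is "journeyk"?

ejnoruy

Each output is the input with this applied: delete the last character, then sort the characters into alphabetical order.
On "journeyk": the first step gives "journey", and the second then gives "ejnoruy".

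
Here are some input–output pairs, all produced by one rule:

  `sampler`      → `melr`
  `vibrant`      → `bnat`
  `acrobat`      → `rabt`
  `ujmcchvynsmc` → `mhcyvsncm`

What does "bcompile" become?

What's happening: swap each adjacent pair of characters (1↔2, 3↔4, ...), then delete the first 3 characters.
For "bcompile", step one produces "cbmoipel"; step two turns that into "oipel".

oipel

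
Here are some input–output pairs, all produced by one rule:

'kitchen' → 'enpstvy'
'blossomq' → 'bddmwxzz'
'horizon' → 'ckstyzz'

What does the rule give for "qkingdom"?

Each output is the input with this applied: shift every letter 11 places forward in the alphabet (wrapping around), then sort the characters into alphabetical order.
Applying both steps to "qkingdom": "bvtyrozx", then "bortvxyz".

bortvxyz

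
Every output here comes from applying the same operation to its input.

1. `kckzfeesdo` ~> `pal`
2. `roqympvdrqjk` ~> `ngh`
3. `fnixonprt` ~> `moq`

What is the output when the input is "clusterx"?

Looking at the pairs, the operation is to shift every letter 3 places backward in the alphabet (wrapping around), then keep only the last 3 characters.
Working it through for "clusterx": intermediate "zirpqbou", final "bou".

bou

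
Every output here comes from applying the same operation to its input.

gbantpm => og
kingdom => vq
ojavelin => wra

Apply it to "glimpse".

The pattern: shift every letter 13 places forward in the alphabet (wrapping around) — i.e. ROT13, then keep one character in every 3, starting at position 2 (positions 2nd, 5th, 8th, ...).
For "glimpse", step one produces "tyvzcfr"; step two turns that into "yc".

yc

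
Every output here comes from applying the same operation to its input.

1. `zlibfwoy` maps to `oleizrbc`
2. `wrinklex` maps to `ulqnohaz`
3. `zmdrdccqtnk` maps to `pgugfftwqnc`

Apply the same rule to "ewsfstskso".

What's happening: move the first character to the end, then shift every letter 3 places forward in the alphabet (wrapping around).
Applying both steps to "ewsfstskso": "wsfstsksoe", then "zvivwvnvrh".

zvivwvnvrh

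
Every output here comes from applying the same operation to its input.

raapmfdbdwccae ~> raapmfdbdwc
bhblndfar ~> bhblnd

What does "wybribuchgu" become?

wybribuc

The transformation: delete the last 3 characters.
Applying that to "wybribuchgu" gives "wybribuc".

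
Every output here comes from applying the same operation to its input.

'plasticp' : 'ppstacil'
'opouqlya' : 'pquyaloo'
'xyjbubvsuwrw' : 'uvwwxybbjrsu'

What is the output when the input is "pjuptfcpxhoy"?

pptuxycfhjop

The rule is to sort the characters into alphabetical order, then swap the front and back halves of the string.
Applying both steps to "pjuptfcpxhoy": "cfhjoppptuxy", then "pptuxycfhjop".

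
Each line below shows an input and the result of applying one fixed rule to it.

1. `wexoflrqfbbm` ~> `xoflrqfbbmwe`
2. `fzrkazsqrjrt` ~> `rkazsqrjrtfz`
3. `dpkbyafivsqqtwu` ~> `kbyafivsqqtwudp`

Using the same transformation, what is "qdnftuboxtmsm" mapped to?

In each case the input is transformed by: move the first 2 characters to the end (rotate left by 2).
For "qdnftuboxtmsm" the result is "nftuboxtmsmqd".

nftuboxtmsmqd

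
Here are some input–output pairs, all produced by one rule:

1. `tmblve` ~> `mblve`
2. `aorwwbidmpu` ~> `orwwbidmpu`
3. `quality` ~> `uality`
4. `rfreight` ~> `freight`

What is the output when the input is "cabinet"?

What's happening: delete the first character.
Applying that to "cabinet" gives "abinet".

abinet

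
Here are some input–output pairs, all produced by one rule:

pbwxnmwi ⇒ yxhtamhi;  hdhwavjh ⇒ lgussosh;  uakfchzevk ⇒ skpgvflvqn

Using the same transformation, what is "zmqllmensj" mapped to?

Looking at the pairs, the operation is to shift every letter 11 places forward in the alphabet (wrapping around), then swap the front and back halves of the string.
Applying both steps to "zmqllmensj": "kxbwwxpydu", then "xpydukxbww".
(Check on "pbwxnmwi": → "amhiyxht" → "yxhtamhi" ✓)

xpydukxbww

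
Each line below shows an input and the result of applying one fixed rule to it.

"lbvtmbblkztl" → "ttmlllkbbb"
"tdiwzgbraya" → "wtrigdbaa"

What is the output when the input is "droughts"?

srohgd

What's happening: sort the characters into reverse alphabetical order, then delete the first 2 characters.
Doing the same to "droughts": "srohgd".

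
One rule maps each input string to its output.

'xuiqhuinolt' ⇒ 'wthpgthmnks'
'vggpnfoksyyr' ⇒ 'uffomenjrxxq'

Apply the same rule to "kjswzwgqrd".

The pattern: shift every letter 1 place backward in the alphabet (wrapping around).
Doing the same to "kjswzwgqrd": "jirvyvfpqc".

jirvyvfpqc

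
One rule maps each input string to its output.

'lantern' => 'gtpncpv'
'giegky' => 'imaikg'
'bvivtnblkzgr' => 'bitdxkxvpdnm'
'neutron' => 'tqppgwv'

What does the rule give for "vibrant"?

In each case the input is transformed by: shift every letter 2 places forward in the alphabet (wrapping around), then move the last 3 characters to the front (rotate right by 3).
For "vibrant" the result is "cpvxkdt".
(Check on "neutron": → "pgwvtqp" → "tqppgwv" ✓)

cpvxkdt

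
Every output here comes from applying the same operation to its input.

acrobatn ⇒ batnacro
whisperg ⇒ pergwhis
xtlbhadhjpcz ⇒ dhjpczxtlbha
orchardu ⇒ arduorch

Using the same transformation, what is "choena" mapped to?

In each case the input is transformed by: swap the front and back halves of the string.
"choena" → "enacho".

enacho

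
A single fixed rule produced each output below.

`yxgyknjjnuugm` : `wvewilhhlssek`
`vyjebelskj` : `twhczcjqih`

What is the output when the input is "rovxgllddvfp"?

The transformation: shift every letter 2 places backward in the alphabet (wrapping around).
Applying that to "rovxgllddvfp" gives "pmtvejjbbtdn".

pmtvejjbbtdn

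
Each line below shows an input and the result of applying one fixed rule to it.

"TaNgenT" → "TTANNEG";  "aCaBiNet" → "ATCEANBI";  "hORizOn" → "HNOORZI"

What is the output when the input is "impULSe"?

What's happening: take characters alternately from the front and the back (1st, last, 2nd, 2nd-last, ...), then convert every letter to uppercase.
For "impULSe", step one produces "iemSpLU"; step two turns that into "IEMSPLU".

IEMSPLU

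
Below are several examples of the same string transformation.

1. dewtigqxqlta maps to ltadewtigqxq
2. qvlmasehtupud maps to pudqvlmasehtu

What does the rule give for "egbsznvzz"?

What's happening: move the last 3 characters to the front (rotate right by 3).
So "egbsznvzz" becomes "vzzegbszn".

vzzegbszn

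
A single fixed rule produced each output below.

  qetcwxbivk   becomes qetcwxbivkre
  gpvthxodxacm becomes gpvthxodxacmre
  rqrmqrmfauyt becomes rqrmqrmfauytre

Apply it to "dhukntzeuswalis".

dhukntzeuswalisre

Each output is the input with this applied: append "re".
On "dhukntzeuswalis" that produces "dhukntzeuswalisre".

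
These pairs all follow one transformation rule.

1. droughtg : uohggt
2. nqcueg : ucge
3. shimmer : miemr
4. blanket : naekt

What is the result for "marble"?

In each case the input is transformed by: delete the first 2 characters, then swap each adjacent pair of characters (1↔2, 3↔4, ...).
Starting from "marble": after the first operation, "rble"; after the second, "brel".
(Check on "blanket": → "anket" → "naekt" ✓)

brel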